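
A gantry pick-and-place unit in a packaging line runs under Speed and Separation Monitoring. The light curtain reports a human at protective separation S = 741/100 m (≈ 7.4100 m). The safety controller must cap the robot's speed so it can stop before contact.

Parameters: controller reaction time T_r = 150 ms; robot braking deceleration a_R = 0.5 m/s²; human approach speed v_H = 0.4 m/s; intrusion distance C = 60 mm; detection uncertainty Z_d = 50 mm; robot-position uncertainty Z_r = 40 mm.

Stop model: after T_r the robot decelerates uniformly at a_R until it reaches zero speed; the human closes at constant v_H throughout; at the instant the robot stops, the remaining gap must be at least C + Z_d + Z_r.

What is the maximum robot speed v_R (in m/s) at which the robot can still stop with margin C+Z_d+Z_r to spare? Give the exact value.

v_R_max = 9/4 m/s = 2.2500 m/s

at the boundary: (1)·v² + (19/20)·v + (-36/5) = 0
  disc = (19/20)² − 4·(1)·(-36/5) = 11881/400 ; √disc = 109/20
  v_R = (−(19/20) + 109/20) / (2·(1)) = 9/4 m/s
check:
braking lasts T_s = (9/4)/(1/2) = 4.5000 s
reaction-phase robot travel = 2.2500·0.1500 = 0.3375 m
robot under decel: 2.2500²/(2·0.5000) = 5.0625 m
human over T_r+T_s: 0.4000·(0.1500+4.5000) = 1.8600 m
margins: 0.0600+0.0500+0.0400 = 0.1500 m
sum ≈ 0.3375+5.0625+1.8600+0.1500 ≈ 7.4100 m = S ✓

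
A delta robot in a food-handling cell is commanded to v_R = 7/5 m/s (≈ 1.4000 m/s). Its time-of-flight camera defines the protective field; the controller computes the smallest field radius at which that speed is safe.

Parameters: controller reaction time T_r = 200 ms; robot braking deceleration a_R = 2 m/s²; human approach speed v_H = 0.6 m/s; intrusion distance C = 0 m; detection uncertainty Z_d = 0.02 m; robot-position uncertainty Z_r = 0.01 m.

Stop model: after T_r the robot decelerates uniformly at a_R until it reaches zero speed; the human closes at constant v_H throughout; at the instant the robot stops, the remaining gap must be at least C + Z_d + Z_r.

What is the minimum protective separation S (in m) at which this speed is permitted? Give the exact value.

S_min = 67/50 m = 1.3400 m

braking lasts T_s = (7/5)/2 = 0.7000 s
robot in T_r: 1.4000·0.2000 = 0.2800 m
robot under decel: 1.4000²/(2·2.0000) = 0.4900 m
human over T_r+T_s: 0.6000·(0.2000+0.7000) = 0.5400 m
residual clearance needed = 0.0000+0.0200+0.0100 = 0.0300 m
S_min ≈ 0.2800+0.4900+0.5400+0.0300  ⇒  S_min = 67/50 m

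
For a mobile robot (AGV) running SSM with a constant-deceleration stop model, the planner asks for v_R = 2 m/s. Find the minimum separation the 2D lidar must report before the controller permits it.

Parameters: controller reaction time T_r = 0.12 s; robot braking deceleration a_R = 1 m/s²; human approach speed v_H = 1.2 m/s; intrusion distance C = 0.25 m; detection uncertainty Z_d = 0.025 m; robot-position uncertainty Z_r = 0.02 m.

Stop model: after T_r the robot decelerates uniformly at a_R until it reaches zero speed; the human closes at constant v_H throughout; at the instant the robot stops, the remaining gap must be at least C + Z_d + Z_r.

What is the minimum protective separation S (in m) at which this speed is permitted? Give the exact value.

S_min = 5079/1000 m = 5.0790 m

stop time T_s = 2/1 = 2.0000 s
robot in T_r: 2.0000·0.1200 = 0.2400 m
braking distance = 2.0000²/(2·1.0000) = 2.0000 m
person approaches 1.2000·(0.1200+2.0000) = 2.5440 m
C+Z_d+Z_r = 0.2500+0.0250+0.0200 = 0.2950 m
S_min ≈ 0.2400+2.0000+2.5440+0.2950  ⇒  S_min = 5079/1000 m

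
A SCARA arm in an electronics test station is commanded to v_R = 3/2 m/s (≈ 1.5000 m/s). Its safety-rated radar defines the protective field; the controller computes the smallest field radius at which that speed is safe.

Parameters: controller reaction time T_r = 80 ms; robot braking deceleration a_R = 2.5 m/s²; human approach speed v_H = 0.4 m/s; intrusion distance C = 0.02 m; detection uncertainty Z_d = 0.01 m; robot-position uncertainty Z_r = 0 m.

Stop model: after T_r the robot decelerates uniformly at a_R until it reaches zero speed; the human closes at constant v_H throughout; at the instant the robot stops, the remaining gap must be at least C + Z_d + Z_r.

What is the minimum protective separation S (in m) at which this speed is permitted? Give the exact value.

S_min = 109/125 m = 0.8720 m

T_s = v_R/a_R = (3/2)/(5/2) = 0.6000 s
robot covers v_R·T_r = 1.5000·0.0800 = 0.1200 m before braking
braking distance = 1.5000²/(2·2.5000) = 0.4500 m
person approaches 0.4000·(0.0800+0.6000) = 0.2720 m
residual clearance needed = 0.0200+0.0100+0.0000 = 0.0300 m
S_min ≈ 0.1200+0.4500+0.2720+0.0300  ⇒  S_min = 109/125 m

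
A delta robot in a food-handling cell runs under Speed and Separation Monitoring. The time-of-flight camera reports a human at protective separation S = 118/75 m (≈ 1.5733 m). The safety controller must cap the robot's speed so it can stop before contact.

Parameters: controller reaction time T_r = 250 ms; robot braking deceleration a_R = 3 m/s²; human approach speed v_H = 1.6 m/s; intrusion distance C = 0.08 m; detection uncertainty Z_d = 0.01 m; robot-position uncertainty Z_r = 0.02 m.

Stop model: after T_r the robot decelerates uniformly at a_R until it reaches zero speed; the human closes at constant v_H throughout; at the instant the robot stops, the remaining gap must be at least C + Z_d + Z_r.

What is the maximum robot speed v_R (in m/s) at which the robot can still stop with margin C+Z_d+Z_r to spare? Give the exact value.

at the boundary: (1/6)·v² + (47/60)·v + (-319/300) = 0
  disc = (47/60)² − 4·(1/6)·(-319/300) = 529/400 ; √disc = 23/20
  v_R = (−(47/60) + 23/20) / (2·(1/6)) = 11/10 m/s
check:
stop time T_s = (11/10)/3 = 0.3667 s
robot in T_r: 1.1000·0.2500 = 0.2750 m
robot under decel: 1.1000²/(2·3.0000) = 0.2017 m
person approaches 1.6000·(0.2500+0.3667) = 0.9867 m
C+Z_d+Z_r = 0.0800+0.0100+0.0200 = 0.1100 m
sum ≈ 0.2750+0.2017+0.9867+0.1100 ≈ 1.5733 m = S ✓

v_R_max = 11/10 m/s = 1.1000 m/s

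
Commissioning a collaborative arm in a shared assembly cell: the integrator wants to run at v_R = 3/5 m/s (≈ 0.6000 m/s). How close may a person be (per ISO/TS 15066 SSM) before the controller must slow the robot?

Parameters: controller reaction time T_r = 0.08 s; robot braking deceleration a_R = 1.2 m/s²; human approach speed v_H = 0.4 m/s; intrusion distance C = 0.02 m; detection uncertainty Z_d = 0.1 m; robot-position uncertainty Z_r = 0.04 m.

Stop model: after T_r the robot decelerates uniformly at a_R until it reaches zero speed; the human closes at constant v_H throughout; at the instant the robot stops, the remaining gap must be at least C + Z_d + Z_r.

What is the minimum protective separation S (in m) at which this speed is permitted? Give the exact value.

braking lasts T_s = (3/5)/(6/5) = 0.5000 s
robot in T_r: 0.6000·0.0800 = 0.0480 m
braking distance = 0.6000²/(2·1.2000) = 0.1500 m
human over T_r+T_s: 0.4000·(0.0800+0.5000) = 0.2320 m
C+Z_d+Z_r = 0.0200+0.1000+0.0400 = 0.1600 m
S_min ≈ 0.0480+0.1500+0.2320+0.1600  ⇒  S_min = 59/100 m

S_min = 59/100 m = 0.5900 m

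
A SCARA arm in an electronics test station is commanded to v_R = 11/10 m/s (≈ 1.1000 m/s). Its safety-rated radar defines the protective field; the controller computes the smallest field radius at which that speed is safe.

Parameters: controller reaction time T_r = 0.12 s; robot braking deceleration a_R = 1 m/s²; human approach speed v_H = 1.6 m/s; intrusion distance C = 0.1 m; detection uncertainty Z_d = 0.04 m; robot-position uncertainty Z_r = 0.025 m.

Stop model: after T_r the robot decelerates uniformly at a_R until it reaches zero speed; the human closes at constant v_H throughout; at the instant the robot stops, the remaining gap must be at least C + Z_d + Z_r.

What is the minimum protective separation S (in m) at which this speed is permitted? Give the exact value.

S_min = 1427/500 m = 2.8540 m

T_s = v_R/a_R = (11/10)/1 = 1.1000 s
reaction-phase robot travel = 1.1000·0.1200 = 0.1320 m
braking distance = 1.1000²/(2·1.0000) = 0.6050 m
human closes 1.6000·1.2200 = 1.9520 m
margins: 0.1000+0.0400+0.0250 = 0.1650 m
S_min ≈ 0.1320+0.6050+1.9520+0.1650  ⇒  S_min = 1427/500 m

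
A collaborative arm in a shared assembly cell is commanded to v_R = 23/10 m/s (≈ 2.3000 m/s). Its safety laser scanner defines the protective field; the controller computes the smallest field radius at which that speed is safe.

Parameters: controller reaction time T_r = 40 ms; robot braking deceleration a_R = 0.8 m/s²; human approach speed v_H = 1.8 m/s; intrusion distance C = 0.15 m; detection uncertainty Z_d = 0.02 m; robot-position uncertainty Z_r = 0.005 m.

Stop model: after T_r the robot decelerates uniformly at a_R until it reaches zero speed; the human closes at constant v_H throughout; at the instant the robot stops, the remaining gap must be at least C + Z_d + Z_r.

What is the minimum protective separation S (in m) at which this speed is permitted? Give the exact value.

stop time T_s = (23/10)/(4/5) = 2.8750 s
reaction-phase robot travel = 2.3000·0.0400 = 0.0920 m
robot covers 2.3000·2.8750 − ½·0.8000·2.8750² = 3.3062 m while stopping
human closes 1.8000·2.9150 = 5.2470 m
margins: 0.1500+0.0200+0.0050 = 0.1750 m
S_min ≈ 0.0920+3.3062+5.2470+0.1750  ⇒  S_min = 35281/4000 m

S_min = 35281/4000 m = 8.8202 m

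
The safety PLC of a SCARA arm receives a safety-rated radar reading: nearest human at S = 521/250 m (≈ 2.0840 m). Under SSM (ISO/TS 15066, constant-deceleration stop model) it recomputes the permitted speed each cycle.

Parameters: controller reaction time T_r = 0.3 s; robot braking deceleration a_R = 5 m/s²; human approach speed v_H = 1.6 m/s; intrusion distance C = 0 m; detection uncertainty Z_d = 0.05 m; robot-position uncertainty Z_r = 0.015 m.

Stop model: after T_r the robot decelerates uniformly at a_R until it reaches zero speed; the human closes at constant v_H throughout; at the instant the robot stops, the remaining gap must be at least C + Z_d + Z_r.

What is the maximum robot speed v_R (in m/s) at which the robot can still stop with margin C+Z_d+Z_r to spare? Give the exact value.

v_R_max = 19/10 m/s = 1.9000 m/s

at the boundary: (1/10)·v² + (31/50)·v + (-1539/1000) = 0
  disc = (31/50)² − 4·(1/10)·(-1539/1000) = 1 ; √disc = 1
  v_R = (−(31/50) + 1) / (2·(1/10)) = 19/10 m/s
check:
T_s = v_R/a_R = (19/10)/5 = 0.3800 s
robot in T_r: 1.9000·0.3000 = 0.5700 m
braking distance = 1.9000²/(2·5.0000) = 0.3610 m
human closes 1.6000·0.6800 = 1.0880 m
margins: 0.0000+0.0500+0.0150 = 0.0650 m
sum ≈ 0.5700+0.3610+1.0880+0.0650 ≈ 2.0840 m = S ✓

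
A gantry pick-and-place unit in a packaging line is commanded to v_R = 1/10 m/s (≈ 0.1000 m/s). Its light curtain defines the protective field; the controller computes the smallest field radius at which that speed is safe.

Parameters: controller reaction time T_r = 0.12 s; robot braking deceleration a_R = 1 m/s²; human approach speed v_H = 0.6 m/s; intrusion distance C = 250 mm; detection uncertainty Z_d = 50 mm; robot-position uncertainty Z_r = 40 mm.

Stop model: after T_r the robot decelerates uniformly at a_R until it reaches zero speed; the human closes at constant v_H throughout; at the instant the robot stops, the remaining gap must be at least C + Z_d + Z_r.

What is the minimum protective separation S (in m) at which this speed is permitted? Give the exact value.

braking lasts T_s = (1/10)/1 = 0.1000 s
reaction-phase robot travel = 0.1000·0.1200 = 0.0120 m
robot covers 0.1000·0.1000 − ½·1.0000·0.1000² = 0.0050 m while stopping
human closes 0.6000·0.2200 = 0.1320 m
margins: 0.2500+0.0500+0.0400 = 0.3400 m
S_min ≈ 0.0120+0.0050+0.1320+0.3400  ⇒  S_min = 489/1000 m

S_min = 489/1000 m = 0.4890 m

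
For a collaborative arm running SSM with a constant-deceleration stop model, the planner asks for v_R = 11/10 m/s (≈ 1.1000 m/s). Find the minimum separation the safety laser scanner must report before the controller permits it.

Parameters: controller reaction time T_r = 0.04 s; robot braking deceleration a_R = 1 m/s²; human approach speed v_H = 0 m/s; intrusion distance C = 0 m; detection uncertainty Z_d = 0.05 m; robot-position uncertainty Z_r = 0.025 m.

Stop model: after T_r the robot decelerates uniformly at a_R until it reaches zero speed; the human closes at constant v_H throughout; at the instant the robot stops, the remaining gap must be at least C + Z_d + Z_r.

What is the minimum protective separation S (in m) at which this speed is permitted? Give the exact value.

S_min = 181/250 m = 0.7240 m

stop time T_s = (11/10)/1 = 1.1000 s
robot covers v_R·T_r = 1.1000·0.0400 = 0.0440 m before braking
robot under decel: 1.1000²/(2·1.0000) = 0.6050 m
human closes 0.0000·1.1400 = 0.0000 m
residual clearance needed = 0.0000+0.0500+0.0250 = 0.0750 m
S_min ≈ 0.0440+0.6050+0.0000+0.0750  ⇒  S_min = 181/250 m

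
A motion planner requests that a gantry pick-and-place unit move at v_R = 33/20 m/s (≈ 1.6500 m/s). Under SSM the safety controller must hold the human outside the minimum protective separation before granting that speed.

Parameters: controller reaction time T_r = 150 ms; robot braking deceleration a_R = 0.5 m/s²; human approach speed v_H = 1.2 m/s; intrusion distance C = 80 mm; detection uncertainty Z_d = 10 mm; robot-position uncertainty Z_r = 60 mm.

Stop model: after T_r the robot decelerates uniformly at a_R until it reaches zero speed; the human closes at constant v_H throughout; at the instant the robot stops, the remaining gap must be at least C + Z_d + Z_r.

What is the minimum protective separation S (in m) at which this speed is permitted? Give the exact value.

braking lasts T_s = (33/20)/(1/2) = 3.3000 s
robot covers v_R·T_r = 1.6500·0.1500 = 0.2475 m before braking
robot under decel: 1.6500²/(2·0.5000) = 2.7225 m
human closes 1.2000·3.4500 = 4.1400 m
margins: 0.0800+0.0100+0.0600 = 0.1500 m
S_min ≈ 0.2475+2.7225+4.1400+0.1500  ⇒  S_min = 363/50 m

S_min = 363/50 m = 7.2600 m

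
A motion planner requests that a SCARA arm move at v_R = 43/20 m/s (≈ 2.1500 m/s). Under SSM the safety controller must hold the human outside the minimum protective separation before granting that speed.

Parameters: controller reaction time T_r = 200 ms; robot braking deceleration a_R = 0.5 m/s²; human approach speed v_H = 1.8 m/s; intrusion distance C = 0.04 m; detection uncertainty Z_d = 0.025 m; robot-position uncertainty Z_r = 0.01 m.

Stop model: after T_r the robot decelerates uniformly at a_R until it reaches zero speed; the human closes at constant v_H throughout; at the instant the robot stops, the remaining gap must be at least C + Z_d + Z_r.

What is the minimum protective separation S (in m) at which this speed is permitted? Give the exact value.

stop time T_s = (43/20)/(1/2) = 4.3000 s
reaction-phase robot travel = 2.1500·0.2000 = 0.4300 m
robot under decel: 2.1500²/(2·0.5000) = 4.6225 m
human closes 1.8000·4.5000 = 8.1000 m
margins: 0.0400+0.0250+0.0100 = 0.0750 m
S_min ≈ 0.4300+4.6225+8.1000+0.0750  ⇒  S_min = 5291/400 m

S_min = 5291/400 m = 13.2275 m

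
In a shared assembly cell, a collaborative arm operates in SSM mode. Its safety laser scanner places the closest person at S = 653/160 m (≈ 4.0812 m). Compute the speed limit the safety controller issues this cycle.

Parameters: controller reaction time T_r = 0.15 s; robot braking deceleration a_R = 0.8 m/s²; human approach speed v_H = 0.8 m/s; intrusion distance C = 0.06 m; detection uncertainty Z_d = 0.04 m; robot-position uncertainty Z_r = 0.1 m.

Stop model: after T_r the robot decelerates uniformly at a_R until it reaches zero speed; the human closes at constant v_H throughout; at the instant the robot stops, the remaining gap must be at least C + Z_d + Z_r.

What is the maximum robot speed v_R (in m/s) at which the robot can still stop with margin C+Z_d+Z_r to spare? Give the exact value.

at the boundary: (5/8)·v² + (23/20)·v + (-3009/800) = 0
  disc = (23/20)² − 4·(5/8)·(-3009/800) = 17161/1600 ; √disc = 131/40
  v_R = (−(23/20) + 131/40) / (2·(5/8)) = 17/10 m/s
check:
braking lasts T_s = (17/10)/(4/5) = 2.1250 s
robot covers v_R·T_r = 1.7000·0.1500 = 0.2550 m before braking
robot under decel: 1.7000²/(2·0.8000) = 1.8062 m
person approaches 0.8000·(0.1500+2.1250) = 1.8200 m
margins: 0.0600+0.0400+0.1000 = 0.2000 m
sum ≈ 0.2550+1.8062+1.8200+0.2000 ≈ 4.0812 m = S ✓

v_R_max = 17/10 m/s = 1.7000 m/s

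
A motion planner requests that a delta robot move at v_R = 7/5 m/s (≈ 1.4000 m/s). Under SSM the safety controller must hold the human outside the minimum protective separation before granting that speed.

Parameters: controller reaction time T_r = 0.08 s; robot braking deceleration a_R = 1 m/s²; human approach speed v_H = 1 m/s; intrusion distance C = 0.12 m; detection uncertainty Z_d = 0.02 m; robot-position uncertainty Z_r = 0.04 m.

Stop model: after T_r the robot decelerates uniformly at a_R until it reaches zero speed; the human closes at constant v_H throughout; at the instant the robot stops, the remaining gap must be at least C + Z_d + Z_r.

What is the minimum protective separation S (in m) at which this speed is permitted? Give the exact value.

S_min = 344/125 m = 2.7520 m

T_s = v_R/a_R = (7/5)/1 = 1.4000 s
robot in T_r: 1.4000·0.0800 = 0.1120 m
braking distance = 1.4000²/(2·1.0000) = 0.9800 m
person approaches 1.0000·(0.0800+1.4000) = 1.4800 m
residual clearance needed = 0.1200+0.0200+0.0400 = 0.1800 m
S_min ≈ 0.1120+0.9800+1.4800+0.1800  ⇒  S_min = 344/125 m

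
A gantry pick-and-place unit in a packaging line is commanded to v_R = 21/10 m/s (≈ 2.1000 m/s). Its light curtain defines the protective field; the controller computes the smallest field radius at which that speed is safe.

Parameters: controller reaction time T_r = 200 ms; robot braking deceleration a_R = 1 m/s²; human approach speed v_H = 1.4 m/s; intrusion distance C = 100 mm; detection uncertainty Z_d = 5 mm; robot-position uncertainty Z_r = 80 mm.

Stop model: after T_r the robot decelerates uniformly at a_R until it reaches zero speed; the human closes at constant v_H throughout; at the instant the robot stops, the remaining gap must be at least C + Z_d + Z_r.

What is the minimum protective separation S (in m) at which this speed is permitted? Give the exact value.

braking lasts T_s = (21/10)/1 = 2.1000 s
robot covers v_R·T_r = 2.1000·0.2000 = 0.4200 m before braking
robot covers 2.1000·2.1000 − ½·1.0000·2.1000² = 2.2050 m while stopping
human over T_r+T_s: 1.4000·(0.2000+2.1000) = 3.2200 m
residual clearance needed = 0.1000+0.0050+0.0800 = 0.1850 m
S_min ≈ 0.4200+2.2050+3.2200+0.1850  ⇒  S_min = 603/100 m

S_min = 603/100 m = 6.0300 m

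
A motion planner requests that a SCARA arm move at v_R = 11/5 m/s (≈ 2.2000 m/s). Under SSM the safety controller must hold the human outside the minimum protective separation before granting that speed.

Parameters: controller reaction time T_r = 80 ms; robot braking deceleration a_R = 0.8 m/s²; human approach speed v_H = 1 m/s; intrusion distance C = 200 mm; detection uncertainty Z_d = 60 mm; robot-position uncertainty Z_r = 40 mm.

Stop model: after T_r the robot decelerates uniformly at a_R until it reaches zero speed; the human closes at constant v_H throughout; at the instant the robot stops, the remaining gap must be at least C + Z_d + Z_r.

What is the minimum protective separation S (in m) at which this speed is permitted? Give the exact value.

S_min = 6331/1000 m = 6.3310 m

braking lasts T_s = (11/5)/(4/5) = 2.7500 s
robot covers v_R·T_r = 2.2000·0.0800 = 0.1760 m before braking
braking distance = 2.2000²/(2·0.8000) = 3.0250 m
human over T_r+T_s: 1.0000·(0.0800+2.7500) = 2.8300 m
C+Z_d+Z_r = 0.2000+0.0600+0.0400 = 0.3000 m
S_min ≈ 0.1760+3.0250+2.8300+0.3000  ⇒  S_min = 6331/1000 m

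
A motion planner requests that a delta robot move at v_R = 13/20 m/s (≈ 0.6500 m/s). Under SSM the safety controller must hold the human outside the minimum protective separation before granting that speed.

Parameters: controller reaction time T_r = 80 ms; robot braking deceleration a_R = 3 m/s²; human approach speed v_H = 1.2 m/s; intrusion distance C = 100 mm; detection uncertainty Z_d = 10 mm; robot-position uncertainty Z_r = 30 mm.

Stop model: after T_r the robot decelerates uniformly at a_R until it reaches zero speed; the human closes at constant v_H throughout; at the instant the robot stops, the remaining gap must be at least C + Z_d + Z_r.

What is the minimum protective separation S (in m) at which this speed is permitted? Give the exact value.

T_s = v_R/a_R = (13/20)/3 = 0.2167 s
reaction-phase robot travel = 0.6500·0.0800 = 0.0520 m
braking distance = 0.6500²/(2·3.0000) = 0.0704 m
person approaches 1.2000·(0.0800+0.2167) = 0.3560 m
residual clearance needed = 0.1000+0.0100+0.0300 = 0.1400 m
S_min ≈ 0.0520+0.0704+0.3560+0.1400  ⇒  S_min = 7421/12000 m

S_min = 7421/12000 m = 0.6184 m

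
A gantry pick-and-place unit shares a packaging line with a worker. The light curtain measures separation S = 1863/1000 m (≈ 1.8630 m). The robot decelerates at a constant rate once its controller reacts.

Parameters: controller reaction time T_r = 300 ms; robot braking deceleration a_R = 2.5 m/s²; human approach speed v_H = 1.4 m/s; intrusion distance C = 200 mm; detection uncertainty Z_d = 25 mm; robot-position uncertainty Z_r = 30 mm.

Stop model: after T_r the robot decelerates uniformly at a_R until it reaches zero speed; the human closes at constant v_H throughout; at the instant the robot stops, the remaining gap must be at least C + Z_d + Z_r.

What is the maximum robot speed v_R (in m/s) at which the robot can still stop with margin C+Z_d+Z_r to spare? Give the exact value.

v_R_max = 11/10 m/s = 1.1000 m/s

quadratic (1/5)·v² + (43/50)·v + (-297/250) = 0
  disc = (43/50)² − 4·(1/5)·(-297/250) = 169/100 ; √disc = 13/10
  v_R = (−(43/50) + 13/10) / (2·(1/5)) = 11/10 m/s
check:
stop time T_s = (11/10)/(5/2) = 0.4400 s
reaction-phase robot travel = 1.1000·0.3000 = 0.3300 m
robot under decel: 1.1000²/(2·2.5000) = 0.2420 m
human closes 1.4000·0.7400 = 1.0360 m
C+Z_d+Z_r = 0.2000+0.0250+0.0300 = 0.2550 m
sum ≈ 0.3300+0.2420+1.0360+0.2550 ≈ 1.8630 m = S ✓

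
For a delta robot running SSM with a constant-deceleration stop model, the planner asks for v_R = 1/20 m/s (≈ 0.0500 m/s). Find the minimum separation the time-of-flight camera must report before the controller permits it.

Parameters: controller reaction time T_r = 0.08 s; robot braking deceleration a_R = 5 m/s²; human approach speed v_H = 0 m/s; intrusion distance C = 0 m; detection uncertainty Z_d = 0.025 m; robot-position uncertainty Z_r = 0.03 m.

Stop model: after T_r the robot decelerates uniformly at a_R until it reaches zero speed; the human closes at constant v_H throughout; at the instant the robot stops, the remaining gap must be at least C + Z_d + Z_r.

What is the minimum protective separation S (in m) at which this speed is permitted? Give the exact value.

S_min = 237/4000 m = 0.0592 m

T_s = v_R/a_R = (1/20)/5 = 0.0100 s
robot in T_r: 0.0500·0.0800 = 0.0040 m
braking distance = 0.0500²/(2·5.0000) = 0.0003 m
human closes 0.0000·0.0900 = 0.0000 m
residual clearance needed = 0.0000+0.0250+0.0300 = 0.0550 m
S_min ≈ 0.0040+0.0003+0.0000+0.0550  ⇒  S_min = 237/4000 m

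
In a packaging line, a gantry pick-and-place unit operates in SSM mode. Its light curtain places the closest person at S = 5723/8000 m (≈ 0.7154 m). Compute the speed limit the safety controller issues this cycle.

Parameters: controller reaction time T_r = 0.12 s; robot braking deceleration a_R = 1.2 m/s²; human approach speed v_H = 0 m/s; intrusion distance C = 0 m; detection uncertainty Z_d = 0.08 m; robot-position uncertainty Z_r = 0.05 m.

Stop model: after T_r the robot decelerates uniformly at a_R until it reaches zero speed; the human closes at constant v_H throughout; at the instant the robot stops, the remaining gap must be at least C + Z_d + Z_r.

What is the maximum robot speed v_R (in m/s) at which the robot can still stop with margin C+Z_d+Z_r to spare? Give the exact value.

quadratic (5/12)·v² + (3/25)·v + (-4683/8000) = 0
  disc = (3/25)² − 4·(5/12)·(-4683/8000) = 39601/40000 ; √disc = 199/200
  v_R = (−(3/25) + 199/200) / (2·(5/12)) = 21/20 m/s
check:
T_s = v_R/a_R = (21/20)/(6/5) = 0.8750 s
robot covers v_R·T_r = 1.0500·0.1200 = 0.1260 m before braking
braking distance = 1.0500²/(2·1.2000) = 0.4594 m
person approaches 0.0000·(0.1200+0.8750) = 0.0000 m
residual clearance needed = 0.0000+0.0800+0.0500 = 0.1300 m
sum ≈ 0.1260+0.4594+0.0000+0.1300 ≈ 0.7154 m = S ✓

v_R_max = 21/20 m/s = 1.0500 m/s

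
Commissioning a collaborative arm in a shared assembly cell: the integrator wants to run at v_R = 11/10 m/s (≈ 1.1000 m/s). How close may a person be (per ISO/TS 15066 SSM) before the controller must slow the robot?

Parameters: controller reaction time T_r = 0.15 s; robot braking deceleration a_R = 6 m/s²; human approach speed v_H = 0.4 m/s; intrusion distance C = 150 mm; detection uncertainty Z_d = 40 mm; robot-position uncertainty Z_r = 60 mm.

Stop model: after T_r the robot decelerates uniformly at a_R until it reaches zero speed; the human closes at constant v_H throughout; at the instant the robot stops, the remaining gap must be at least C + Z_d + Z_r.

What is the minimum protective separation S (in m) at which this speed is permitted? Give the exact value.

S_min = 779/1200 m = 0.6492 m

stop time T_s = (11/10)/6 = 0.1833 s
robot in T_r: 1.1000·0.1500 = 0.1650 m
robot under decel: 1.1000²/(2·6.0000) = 0.1008 m
person approaches 0.4000·(0.1500+0.1833) = 0.1333 m
margins: 0.1500+0.0400+0.0600 = 0.2500 m
S_min ≈ 0.1650+0.1008+0.1333+0.2500  ⇒  S_min = 779/1200 m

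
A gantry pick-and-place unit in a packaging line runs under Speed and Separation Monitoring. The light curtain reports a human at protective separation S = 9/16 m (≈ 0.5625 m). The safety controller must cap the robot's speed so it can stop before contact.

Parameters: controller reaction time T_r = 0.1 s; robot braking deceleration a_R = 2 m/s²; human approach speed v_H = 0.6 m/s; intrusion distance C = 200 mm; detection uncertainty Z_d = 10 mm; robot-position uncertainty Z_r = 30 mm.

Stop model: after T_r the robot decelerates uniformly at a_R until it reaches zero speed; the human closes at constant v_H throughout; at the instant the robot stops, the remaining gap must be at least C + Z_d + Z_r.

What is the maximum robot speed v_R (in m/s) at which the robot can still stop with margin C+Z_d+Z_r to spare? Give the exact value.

at the boundary: (1/4)·v² + (2/5)·v + (-21/80) = 0
  disc = (2/5)² − 4·(1/4)·(-21/80) = 169/400 ; √disc = 13/20
  v_R = (−(2/5) + 13/20) / (2·(1/4)) = 1/2 m/s
check:
braking lasts T_s = (1/2)/2 = 0.2500 s
robot covers v_R·T_r = 0.5000·0.1000 = 0.0500 m before braking
braking distance = 0.5000²/(2·2.0000) = 0.0625 m
human closes 0.6000·0.3500 = 0.2100 m
margins: 0.2000+0.0100+0.0300 = 0.2400 m
sum ≈ 0.0500+0.0625+0.2100+0.2400 ≈ 0.5625 m = S ✓

v_R_max = 1/2 m/s = 0.5000 m/s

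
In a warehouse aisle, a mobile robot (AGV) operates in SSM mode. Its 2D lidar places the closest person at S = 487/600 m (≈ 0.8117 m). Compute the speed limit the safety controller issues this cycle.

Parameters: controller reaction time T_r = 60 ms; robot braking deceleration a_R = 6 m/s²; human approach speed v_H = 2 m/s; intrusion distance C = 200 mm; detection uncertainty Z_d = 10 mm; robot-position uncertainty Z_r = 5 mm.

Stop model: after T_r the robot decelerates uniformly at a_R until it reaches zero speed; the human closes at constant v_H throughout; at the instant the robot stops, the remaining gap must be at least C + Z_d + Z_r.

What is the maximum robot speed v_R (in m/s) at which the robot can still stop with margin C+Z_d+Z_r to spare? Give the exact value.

v_R_max = 1 m/s = 1.0000 m/s

collect terms ⇒ (1/12)·v_R² + (59/150)·v_R + (-143/300) = 0
  disc = (59/150)² − 4·(1/12)·(-143/300) = 196/625 ; √disc = 14/25
  v_R = (−(59/150) + 14/25) / (2·(1/12)) = 1 m/s
check:
stop time T_s = 1/6 = 0.1667 s
reaction-phase robot travel = 1.0000·0.0600 = 0.0600 m
robot under decel: 1.0000²/(2·6.0000) = 0.0833 m
person approaches 2.0000·(0.0600+0.1667) = 0.4533 m
residual clearance needed = 0.2000+0.0100+0.0050 = 0.2150 m
sum ≈ 0.0600+0.0833+0.4533+0.2150 ≈ 0.8117 m = S ✓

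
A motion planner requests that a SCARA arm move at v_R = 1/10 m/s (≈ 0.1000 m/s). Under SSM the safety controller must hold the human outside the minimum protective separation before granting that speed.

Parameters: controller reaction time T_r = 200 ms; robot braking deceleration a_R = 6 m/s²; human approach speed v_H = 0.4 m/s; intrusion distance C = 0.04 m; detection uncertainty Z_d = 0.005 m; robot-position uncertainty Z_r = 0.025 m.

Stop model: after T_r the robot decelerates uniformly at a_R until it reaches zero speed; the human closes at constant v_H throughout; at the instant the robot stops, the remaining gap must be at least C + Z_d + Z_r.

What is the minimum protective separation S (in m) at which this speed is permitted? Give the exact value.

S_min = 71/400 m = 0.1775 m

braking lasts T_s = (1/10)/6 = 0.0167 s
robot covers v_R·T_r = 0.1000·0.2000 = 0.0200 m before braking
robot covers 0.1000·0.0167 − ½·6.0000·0.0167² = 0.0008 m while stopping
human over T_r+T_s: 0.4000·(0.2000+0.0167) = 0.0867 m
residual clearance needed = 0.0400+0.0050+0.0250 = 0.0700 m
S_min ≈ 0.0200+0.0008+0.0867+0.0700  ⇒  S_min = 71/400 m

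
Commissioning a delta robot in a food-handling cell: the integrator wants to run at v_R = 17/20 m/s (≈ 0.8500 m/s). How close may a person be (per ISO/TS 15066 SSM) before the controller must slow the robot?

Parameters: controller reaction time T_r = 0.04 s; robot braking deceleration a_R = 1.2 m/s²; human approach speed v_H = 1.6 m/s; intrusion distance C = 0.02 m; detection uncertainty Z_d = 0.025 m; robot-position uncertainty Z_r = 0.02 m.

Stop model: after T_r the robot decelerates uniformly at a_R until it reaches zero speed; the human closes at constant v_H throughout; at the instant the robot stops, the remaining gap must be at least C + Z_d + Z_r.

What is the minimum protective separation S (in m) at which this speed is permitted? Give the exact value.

S_min = 12779/8000 m = 1.5974 m

T_s = v_R/a_R = (17/20)/(6/5) = 0.7083 s
robot covers v_R·T_r = 0.8500·0.0400 = 0.0340 m before braking
robot covers 0.8500·0.7083 − ½·1.2000·0.7083² = 0.3010 m while stopping
human closes 1.6000·0.7483 = 1.1973 m
C+Z_d+Z_r = 0.0200+0.0250+0.0200 = 0.0650 m
S_min ≈ 0.0340+0.3010+1.1973+0.0650  ⇒  S_min = 12779/8000 m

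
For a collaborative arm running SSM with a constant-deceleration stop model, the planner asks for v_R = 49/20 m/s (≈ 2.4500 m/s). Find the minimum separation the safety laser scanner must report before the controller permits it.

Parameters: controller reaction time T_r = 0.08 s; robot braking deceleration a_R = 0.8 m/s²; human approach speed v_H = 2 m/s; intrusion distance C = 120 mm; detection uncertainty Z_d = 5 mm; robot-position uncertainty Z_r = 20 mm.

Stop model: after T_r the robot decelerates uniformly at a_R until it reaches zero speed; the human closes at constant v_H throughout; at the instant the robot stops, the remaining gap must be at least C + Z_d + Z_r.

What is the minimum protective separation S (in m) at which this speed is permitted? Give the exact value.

braking lasts T_s = (49/20)/(4/5) = 3.0625 s
robot in T_r: 2.4500·0.0800 = 0.1960 m
robot under decel: 2.4500²/(2·0.8000) = 3.7516 m
human over T_r+T_s: 2.0000·(0.0800+3.0625) = 6.2850 m
residual clearance needed = 0.1200+0.0050+0.0200 = 0.1450 m
S_min ≈ 0.1960+3.7516+6.2850+0.1450  ⇒  S_min = 166041/16000 m

S_min = 166041/16000 m = 10.3776 m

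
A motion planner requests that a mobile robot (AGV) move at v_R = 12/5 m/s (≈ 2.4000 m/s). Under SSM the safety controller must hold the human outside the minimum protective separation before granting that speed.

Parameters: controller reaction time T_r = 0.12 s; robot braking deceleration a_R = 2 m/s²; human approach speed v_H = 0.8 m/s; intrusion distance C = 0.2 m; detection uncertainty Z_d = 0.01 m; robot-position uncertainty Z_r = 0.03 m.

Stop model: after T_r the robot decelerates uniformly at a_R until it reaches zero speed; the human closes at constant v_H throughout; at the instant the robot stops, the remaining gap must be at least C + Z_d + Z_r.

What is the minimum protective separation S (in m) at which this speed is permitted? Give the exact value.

S_min = 378/125 m = 3.0240 m

stop time T_s = (12/5)/2 = 1.2000 s
robot in T_r: 2.4000·0.1200 = 0.2880 m
robot covers 2.4000·1.2000 − ½·2.0000·1.2000² = 1.4400 m while stopping
human over T_r+T_s: 0.8000·(0.1200+1.2000) = 1.0560 m
margins: 0.2000+0.0100+0.0300 = 0.2400 m
S_min ≈ 0.2880+1.4400+1.0560+0.2400  ⇒  S_min = 378/125 m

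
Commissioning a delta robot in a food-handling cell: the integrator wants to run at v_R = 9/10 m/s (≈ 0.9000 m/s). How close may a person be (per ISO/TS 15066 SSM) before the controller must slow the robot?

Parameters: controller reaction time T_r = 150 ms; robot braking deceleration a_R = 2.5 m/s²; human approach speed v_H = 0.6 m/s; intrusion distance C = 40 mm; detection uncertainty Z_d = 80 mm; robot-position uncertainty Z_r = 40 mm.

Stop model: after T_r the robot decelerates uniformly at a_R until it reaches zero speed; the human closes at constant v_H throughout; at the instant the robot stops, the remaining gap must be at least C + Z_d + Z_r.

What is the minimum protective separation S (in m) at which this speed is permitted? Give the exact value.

T_s = v_R/a_R = (9/10)/(5/2) = 0.3600 s
robot covers v_R·T_r = 0.9000·0.1500 = 0.1350 m before braking
robot under decel: 0.9000²/(2·2.5000) = 0.1620 m
human closes 0.6000·0.5100 = 0.3060 m
residual clearance needed = 0.0400+0.0800+0.0400 = 0.1600 m
S_min ≈ 0.1350+0.1620+0.3060+0.1600  ⇒  S_min = 763/1000 m

S_min = 763/1000 m = 0.7630 m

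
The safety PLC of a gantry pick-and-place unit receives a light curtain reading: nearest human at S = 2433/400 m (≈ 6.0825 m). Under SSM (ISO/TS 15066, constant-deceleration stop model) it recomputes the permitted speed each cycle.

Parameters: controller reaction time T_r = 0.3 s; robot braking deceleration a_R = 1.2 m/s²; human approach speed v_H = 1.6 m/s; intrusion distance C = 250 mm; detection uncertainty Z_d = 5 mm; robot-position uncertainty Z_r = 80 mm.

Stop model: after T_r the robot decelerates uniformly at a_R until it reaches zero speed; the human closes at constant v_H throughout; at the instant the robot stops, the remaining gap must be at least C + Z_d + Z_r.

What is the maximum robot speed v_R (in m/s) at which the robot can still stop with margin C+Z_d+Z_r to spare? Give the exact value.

v_R_max = 21/10 m/s = 2.1000 m/s

quadratic (5/12)·v² + (49/30)·v + (-2107/400) = 0
  disc = (49/30)² − 4·(5/12)·(-2107/400) = 41209/3600 ; √disc = 203/60
  v_R = (−(49/30) + 203/60) / (2·(5/12)) = 21/10 m/s
check:
stop time T_s = (21/10)/(6/5) = 1.7500 s
reaction-phase robot travel = 2.1000·0.3000 = 0.6300 m
braking distance = 2.1000²/(2·1.2000) = 1.8375 m
human over T_r+T_s: 1.6000·(0.3000+1.7500) = 3.2800 m
margins: 0.2500+0.0050+0.0800 = 0.3350 m
sum ≈ 0.6300+1.8375+3.2800+0.3350 ≈ 6.0825 m = S ✓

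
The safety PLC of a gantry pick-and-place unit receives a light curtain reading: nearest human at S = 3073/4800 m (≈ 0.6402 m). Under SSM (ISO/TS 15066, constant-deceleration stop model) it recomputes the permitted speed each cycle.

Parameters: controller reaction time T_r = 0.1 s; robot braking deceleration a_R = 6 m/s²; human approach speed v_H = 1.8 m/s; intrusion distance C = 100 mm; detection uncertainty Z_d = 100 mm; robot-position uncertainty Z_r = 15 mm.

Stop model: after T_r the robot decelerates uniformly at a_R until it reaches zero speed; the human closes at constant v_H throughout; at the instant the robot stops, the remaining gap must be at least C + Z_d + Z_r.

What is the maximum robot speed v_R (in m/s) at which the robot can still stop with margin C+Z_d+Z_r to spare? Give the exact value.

quadratic (1/12)·v² + (2/5)·v + (-1177/4800) = 0
  disc = (2/5)² − 4·(1/12)·(-1177/4800) = 3481/14400 ; √disc = 59/120
  v_R = (−(2/5) + 59/120) / (2·(1/12)) = 11/20 m/s
check:
stop time T_s = (11/20)/6 = 0.0917 s
robot covers v_R·T_r = 0.5500·0.1000 = 0.0550 m before braking
robot under decel: 0.5500²/(2·6.0000) = 0.0252 m
human over T_r+T_s: 1.8000·(0.1000+0.0917) = 0.3450 m
residual clearance needed = 0.1000+0.1000+0.0150 = 0.2150 m
sum ≈ 0.0550+0.0252+0.3450+0.2150 ≈ 0.6402 m = S ✓

v_R_max = 11/20 m/s = 0.5500 m/s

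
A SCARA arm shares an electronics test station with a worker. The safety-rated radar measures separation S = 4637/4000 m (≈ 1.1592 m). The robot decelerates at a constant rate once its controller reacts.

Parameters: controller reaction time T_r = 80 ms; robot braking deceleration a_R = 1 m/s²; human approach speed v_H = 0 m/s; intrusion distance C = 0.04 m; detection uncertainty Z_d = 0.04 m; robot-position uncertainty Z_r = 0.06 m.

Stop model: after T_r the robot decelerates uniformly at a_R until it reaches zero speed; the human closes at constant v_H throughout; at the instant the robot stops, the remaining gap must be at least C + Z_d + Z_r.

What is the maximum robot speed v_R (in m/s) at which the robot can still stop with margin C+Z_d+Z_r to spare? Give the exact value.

v_R_max = 27/20 m/s = 1.3500 m/s

at the boundary: (1/2)·v² + (2/25)·v + (-4077/4000) = 0
  disc = (2/25)² − 4·(1/2)·(-4077/4000) = 20449/10000 ; √disc = 143/100
  v_R = (−(2/25) + 143/100) / (2·(1/2)) = 27/20 m/s
check:
T_s = v_R/a_R = (27/20)/1 = 1.3500 s
reaction-phase robot travel = 1.3500·0.0800 = 0.1080 m
robot covers 1.3500·1.3500 − ½·1.0000·1.3500² = 0.9113 m while stopping
human over T_r+T_s: 0.0000·(0.0800+1.3500) = 0.0000 m
residual clearance needed = 0.0400+0.0400+0.0600 = 0.1400 m
sum ≈ 0.1080+0.9113+0.0000+0.1400 ≈ 1.1592 m = S ✓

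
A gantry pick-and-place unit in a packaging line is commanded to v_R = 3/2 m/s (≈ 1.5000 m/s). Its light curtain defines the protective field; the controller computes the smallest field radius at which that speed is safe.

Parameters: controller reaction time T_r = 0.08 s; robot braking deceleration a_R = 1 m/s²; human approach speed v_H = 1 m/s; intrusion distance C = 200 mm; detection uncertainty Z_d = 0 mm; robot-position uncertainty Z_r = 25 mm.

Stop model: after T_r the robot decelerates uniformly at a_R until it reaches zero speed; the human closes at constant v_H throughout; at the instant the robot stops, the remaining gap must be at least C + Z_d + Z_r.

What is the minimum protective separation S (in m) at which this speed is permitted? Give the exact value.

stop time T_s = (3/2)/1 = 1.5000 s
robot in T_r: 1.5000·0.0800 = 0.1200 m
braking distance = 1.5000²/(2·1.0000) = 1.1250 m
human closes 1.0000·1.5800 = 1.5800 m
residual clearance needed = 0.2000+0.0000+0.0250 = 0.2250 m
S_min ≈ 0.1200+1.1250+1.5800+0.2250  ⇒  S_min = 61/20 m

S_min = 61/20 m = 3.0500 m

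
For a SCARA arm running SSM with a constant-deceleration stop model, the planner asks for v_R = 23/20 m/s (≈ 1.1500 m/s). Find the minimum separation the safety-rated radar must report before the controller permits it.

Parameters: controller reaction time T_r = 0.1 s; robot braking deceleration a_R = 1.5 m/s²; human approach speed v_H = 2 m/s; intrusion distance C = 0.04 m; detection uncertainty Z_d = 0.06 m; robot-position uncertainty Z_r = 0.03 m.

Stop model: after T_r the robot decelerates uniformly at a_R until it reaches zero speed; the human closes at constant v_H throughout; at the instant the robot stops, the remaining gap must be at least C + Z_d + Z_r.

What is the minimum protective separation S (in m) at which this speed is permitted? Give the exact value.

S_min = 2903/1200 m = 2.4192 m

stop time T_s = (23/20)/(3/2) = 0.7667 s
robot in T_r: 1.1500·0.1000 = 0.1150 m
robot under decel: 1.1500²/(2·1.5000) = 0.4408 m
human closes 2.0000·0.8667 = 1.7333 m
margins: 0.0400+0.0600+0.0300 = 0.1300 m
S_min ≈ 0.1150+0.4408+1.7333+0.1300  ⇒  S_min = 2903/1200 m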